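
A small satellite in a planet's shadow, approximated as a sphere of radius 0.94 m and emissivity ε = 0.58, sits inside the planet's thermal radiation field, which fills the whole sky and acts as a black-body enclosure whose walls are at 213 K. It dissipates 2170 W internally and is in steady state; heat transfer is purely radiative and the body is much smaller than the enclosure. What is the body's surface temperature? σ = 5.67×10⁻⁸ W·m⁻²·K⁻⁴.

For a small grey body in a large enclosure, net radiated power = εσA(T⁴ − T_w⁴).
Steady state: P = εσA(T⁴ − T_w⁴) with A = 4πr² = 11.10 m².
T⁴ = P/(εσA) + T_w⁴ = 2170/(0.58·5.67×10⁻⁸·11.10) + (213)⁴
    = 5.943×10⁹ + 2.058×10⁹ = 8.001×10⁹ K⁴.

T ≈ 299 K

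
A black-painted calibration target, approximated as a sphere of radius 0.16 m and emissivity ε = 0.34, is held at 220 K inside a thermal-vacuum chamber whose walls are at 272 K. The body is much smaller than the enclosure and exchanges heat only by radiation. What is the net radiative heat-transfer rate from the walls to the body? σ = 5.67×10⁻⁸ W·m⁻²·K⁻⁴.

For a small grey body in a large enclosure: P_net = εσA(T_body⁴ − T_wall⁴).
A = 4πr² = 0.3217 m²; T_body⁴ − T_wall⁴ = 2.343×10⁹ − 5.474×10⁹ = -3.131×10⁹ K⁴.
|P_net| = 0.34·5.67×10⁻⁸·0.3217·3.131×10⁹.

P_net ≈ 19.4 W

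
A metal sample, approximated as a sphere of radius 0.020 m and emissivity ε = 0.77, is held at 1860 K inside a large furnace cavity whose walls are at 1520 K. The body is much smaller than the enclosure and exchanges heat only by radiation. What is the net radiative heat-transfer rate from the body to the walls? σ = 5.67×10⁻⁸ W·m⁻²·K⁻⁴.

P_net ≈ 1460 W

For a small grey body in a large enclosure: P_net = εσA(T_body⁴ − T_wall⁴).
A = 4πr² = 0.005027 m²; T_body⁴ − T_wall⁴ = 1.197×10¹³ − 5.338×10¹² = 6.631×10¹² K⁴.
|P_net| = 0.77·5.67×10⁻⁸·0.005027·6.631×10¹².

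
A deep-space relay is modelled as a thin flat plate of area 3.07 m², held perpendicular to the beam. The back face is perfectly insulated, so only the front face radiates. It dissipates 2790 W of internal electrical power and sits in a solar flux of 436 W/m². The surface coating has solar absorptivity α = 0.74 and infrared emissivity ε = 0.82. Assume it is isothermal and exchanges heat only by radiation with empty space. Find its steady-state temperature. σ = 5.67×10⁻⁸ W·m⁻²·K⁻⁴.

T ≈ 403 K

At steady state, absorbed solar power + internal power = radiated power.
Absorbed: α·S·A_cross = 0.74·436·3.070 = 990.5 W (cross-section A).
Total input = 990.5 + 2790 = 3781 W.
Radiated: εσ·A_surf·T⁴ with A_surf = A = 3.070 m².
T⁴ = 3781/(0.82·5.67×10⁻⁸·3.070) = 2.649×10¹⁰ K⁴.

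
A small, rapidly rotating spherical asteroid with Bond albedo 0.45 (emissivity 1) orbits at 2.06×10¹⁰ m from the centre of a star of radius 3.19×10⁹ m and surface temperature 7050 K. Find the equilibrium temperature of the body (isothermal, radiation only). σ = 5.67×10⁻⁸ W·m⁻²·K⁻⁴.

The star's surface emits σT_*⁴; at distance d the flux is S = σT_*⁴(R_*/d)².
S = 5.67×10⁻⁸·(7050)⁴·(3.19×10⁹/2.06×10¹⁰)² = 3.359×10⁶ W/m².
For an isothermal sphere T⁴ = (1−a)S/(4σ) = 8.145×10¹² K⁴.

T ≈ 1690 K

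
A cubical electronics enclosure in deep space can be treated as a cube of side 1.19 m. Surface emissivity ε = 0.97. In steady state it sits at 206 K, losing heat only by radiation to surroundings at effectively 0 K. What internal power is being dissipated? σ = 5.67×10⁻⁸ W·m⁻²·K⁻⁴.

P ≈ 842 W

Steady state: P = εσA T⁴.
A = 6L² = 8.497 m²; T⁴ = (206)⁴ = 1.801×10⁹ K⁴.
P = 0.97 × 5.67×10⁻⁸ × 8.497 × 1.801×10⁹.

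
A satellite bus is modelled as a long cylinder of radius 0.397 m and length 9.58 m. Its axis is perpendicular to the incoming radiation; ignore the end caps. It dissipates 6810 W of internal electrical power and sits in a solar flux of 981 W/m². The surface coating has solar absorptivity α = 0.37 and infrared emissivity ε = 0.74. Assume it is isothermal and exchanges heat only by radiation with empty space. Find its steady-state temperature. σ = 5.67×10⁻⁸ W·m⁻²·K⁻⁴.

At steady state, absorbed solar power + internal power = radiated power.
Absorbed: α·S·A_cross = 0.37·981·7.607 = 2761 W (cross-section 2rL).
Total input = 2761 + 6810 = 9571 W.
Radiated: εσ·A_surf·T⁴ with A_surf = 2πrL = 23.90 m².
T⁴ = 9571/(0.74·5.67×10⁻⁸·23.90) = 9.546×10⁹ K⁴.

T ≈ 313 K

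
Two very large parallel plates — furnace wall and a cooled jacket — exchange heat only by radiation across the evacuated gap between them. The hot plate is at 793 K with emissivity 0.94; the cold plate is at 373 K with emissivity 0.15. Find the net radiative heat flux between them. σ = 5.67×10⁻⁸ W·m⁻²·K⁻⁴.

q ≈ 3170 W/m²

For two infinite grey parallel plates, q = σ(T₁⁴ − T₂⁴)/(1/ε₁ + 1/ε₂ − 1).
T₁⁴ − T₂⁴ = 3.955×10¹¹ − 1.936×10¹⁰ = 3.761×10¹¹ K⁴.
1/ε₁ + 1/ε₂ − 1 = 1.064 + 6.667 − 1 = 6.730.
q = 5.67×10⁻⁸ × 3.761×10¹¹ / 6.730.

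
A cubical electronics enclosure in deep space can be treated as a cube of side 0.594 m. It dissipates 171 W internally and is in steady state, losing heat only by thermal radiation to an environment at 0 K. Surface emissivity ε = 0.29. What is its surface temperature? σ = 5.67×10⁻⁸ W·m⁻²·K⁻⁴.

Steady state: internal power = radiated power, P = εσA T⁴.
Radiating area A = 6L² = 2.117 m².
T⁴ = P/(εσA) = 171/(0.29·5.67×10⁻⁸·2.117) = 4.912×10⁹ K⁴.
T = (4.912×10⁹)^(1/4).

T ≈ 265 K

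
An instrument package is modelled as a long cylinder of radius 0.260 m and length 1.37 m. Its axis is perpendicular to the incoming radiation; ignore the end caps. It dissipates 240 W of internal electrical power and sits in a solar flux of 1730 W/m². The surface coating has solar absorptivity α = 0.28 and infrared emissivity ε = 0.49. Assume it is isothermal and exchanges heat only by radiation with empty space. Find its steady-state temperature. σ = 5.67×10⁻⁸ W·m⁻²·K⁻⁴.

At steady state, absorbed solar power + internal power = radiated power.
Absorbed: α·S·A_cross = 0.28·1730·0.7124 = 345.1 W (cross-section 2rL).
Total input = 345.1 + 240 = 585.1 W.
Radiated: εσ·A_surf·T⁴ with A_surf = 2πrL = 2.238 m².
T⁴ = 585.1/(0.49·5.67×10⁻⁸·2.238) = 9.410×10⁹ K⁴.

T ≈ 311 K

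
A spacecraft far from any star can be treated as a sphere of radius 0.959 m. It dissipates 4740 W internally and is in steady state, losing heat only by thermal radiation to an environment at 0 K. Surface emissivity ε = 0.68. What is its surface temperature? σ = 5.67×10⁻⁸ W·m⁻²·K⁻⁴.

Steady state: internal power = radiated power, P = εσA T⁴.
Radiating area A = 4πr² = 11.56 m².
T⁴ = P/(εσA) = 4740/(0.68·5.67×10⁻⁸·11.56) = 1.064×10¹⁰ K⁴.
T = (1.064×10¹⁰)^(1/4).

T ≈ 321 K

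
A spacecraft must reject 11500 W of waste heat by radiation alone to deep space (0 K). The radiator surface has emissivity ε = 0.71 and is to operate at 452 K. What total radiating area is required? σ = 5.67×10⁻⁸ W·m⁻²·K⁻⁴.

A ≈ 6.84 m²

P = εσA T⁴ ⇒ A = P/(εσT⁴).
T⁴ = 4.174×10¹⁰ K⁴.
A = 11500/(0.71 × 5.67×10⁻⁸ × 4.174×10¹⁰).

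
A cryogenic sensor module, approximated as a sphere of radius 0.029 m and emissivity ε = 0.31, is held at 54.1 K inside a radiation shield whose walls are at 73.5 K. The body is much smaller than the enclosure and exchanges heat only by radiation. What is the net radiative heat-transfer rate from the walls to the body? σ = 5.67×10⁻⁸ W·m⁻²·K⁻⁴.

P_net ≈ 0.00383 W

For a small grey body in a large enclosure: P_net = εσA(T_body⁴ − T_wall⁴).
A = 4πr² = 0.01057 m²; T_body⁴ − T_wall⁴ = 8.566×10⁶ − 2.918×10⁷ = -2.062×10⁷ K⁴.
|P_net| = 0.31·5.67×10⁻⁸·0.01057·2.062×10⁷.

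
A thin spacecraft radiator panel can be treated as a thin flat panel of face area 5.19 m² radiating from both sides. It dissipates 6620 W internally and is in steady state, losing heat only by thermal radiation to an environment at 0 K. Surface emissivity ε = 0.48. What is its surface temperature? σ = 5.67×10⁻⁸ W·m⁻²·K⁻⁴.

T ≈ 391 K

Steady state: internal power = radiated power, P = εσA T⁴.
Radiating area A = 2·5.19 = 10.38 m².
T⁴ = P/(εσA) = 6620/(0.48·5.67×10⁻⁸·10.38) = 2.343×10¹⁰ K⁴.
T = (2.343×10¹⁰)^(1/4).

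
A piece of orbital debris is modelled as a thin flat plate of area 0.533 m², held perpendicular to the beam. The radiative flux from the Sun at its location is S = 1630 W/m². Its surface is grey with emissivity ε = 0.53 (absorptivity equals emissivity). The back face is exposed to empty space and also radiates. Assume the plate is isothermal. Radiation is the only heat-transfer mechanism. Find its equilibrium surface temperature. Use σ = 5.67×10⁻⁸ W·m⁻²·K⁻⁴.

At equilibrium, absorbed power = emitted power.
Absorbing cross-section = A = 0.5330 m²; emitting surface = 2A = 1.066 m² (ratio 2).
εS·A_cross = εσ·A_surf·T⁴  ⇒  T⁴ = S/(2σ)   (ε cancels).
T⁴ = 1630/(2·5.67×10⁻⁸) = 1.437×10¹⁰ K⁴.
T = (1.437×10¹⁰)^(1/4).

T ≈ 346 K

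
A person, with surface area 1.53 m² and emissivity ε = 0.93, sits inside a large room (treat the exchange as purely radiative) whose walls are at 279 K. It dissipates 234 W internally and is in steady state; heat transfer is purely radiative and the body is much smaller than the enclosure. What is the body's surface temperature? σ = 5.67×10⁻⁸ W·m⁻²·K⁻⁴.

T ≈ 308 K

For a small grey body in a large enclosure, net radiated power = εσA(T⁴ − T_w⁴).
Steady state: P = εσA(T⁴ − T_w⁴) with A = 1.53 m².
T⁴ = P/(εσA) + T_w⁴ = 234/(0.93·5.67×10⁻⁸·1.530) + (279)⁴
    = 2.900×10⁹ + 6.059×10⁹ = 8.960×10⁹ K⁴.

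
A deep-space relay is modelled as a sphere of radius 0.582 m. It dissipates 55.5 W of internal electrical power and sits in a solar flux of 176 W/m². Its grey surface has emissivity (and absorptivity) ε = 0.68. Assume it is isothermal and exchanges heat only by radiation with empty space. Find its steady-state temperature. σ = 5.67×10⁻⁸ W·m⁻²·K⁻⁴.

T ≈ 183 K

At steady state, absorbed solar power + internal power = radiated power.
Absorbed: α·S·A_cross = 0.68·176·1.064 = 127.4 W (cross-section πr²).
Total input = 127.4 + 55.5 = 182.9 W.
Radiated: εσ·A_surf·T⁴ with A_surf = 4πr² = 4.257 m².
T⁴ = 182.9/(0.68·5.67×10⁻⁸·4.257) = 1.114×10⁹ K⁴.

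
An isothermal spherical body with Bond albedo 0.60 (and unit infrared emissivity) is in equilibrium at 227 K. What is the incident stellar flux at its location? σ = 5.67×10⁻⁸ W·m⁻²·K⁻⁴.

S ≈ 1510 W/m²

(1−a)S·πr² = σ·4πr²·T⁴ ⇒ S = 4σT⁴/(1−a).
S = 4·5.67×10⁻⁸·2.655×10⁹/0.400.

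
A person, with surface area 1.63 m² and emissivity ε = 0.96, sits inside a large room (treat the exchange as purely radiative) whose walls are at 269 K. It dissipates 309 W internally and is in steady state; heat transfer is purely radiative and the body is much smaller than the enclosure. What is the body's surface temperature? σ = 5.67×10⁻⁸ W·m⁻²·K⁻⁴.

For a small grey body in a large enclosure, net radiated power = εσA(T⁴ − T_w⁴).
Steady state: P = εσA(T⁴ − T_w⁴) with A = 1.63 m².
T⁴ = P/(εσA) + T_w⁴ = 309/(0.96·5.67×10⁻⁸·1.630) + (269)⁴
    = 3.483×10⁹ + 5.236×10⁹ = 8.719×10⁹ K⁴.

T ≈ 306 K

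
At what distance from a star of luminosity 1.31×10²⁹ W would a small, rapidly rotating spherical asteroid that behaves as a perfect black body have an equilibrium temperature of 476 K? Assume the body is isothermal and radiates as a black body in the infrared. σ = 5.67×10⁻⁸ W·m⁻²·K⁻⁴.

d ≈ 9.46×10¹¹ m

For an isothermal black-emitting sphere, (1−a)S·πr² = σ·4πr²·T⁴ ⇒ S = 4σT⁴/(1−a).
S = 4·5.67×10⁻⁸·(476)⁴/1.00 = 11640 W/m².
Flux falls as S = L/(4πd²), so d = √(L/(4πS)) = √(1.31×10²⁹/(4π·11640)).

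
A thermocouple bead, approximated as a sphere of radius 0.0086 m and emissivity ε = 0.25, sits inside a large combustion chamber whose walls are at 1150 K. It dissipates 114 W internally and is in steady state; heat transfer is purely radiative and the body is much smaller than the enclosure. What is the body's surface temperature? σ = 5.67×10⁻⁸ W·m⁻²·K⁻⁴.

T ≈ 1800 K

For a small grey body in a large enclosure, net radiated power = εσA(T⁴ − T_w⁴).
Steady state: P = εσA(T⁴ − T_w⁴) with A = 4πr² = 9.294×10⁻⁴ m².
T⁴ = P/(εσA) + T_w⁴ = 114/(0.25·5.67×10⁻⁸·9.294×10⁻⁴) + (1150)⁴
    = 8.653×10¹² + 1.749×10¹² = 1.040×10¹³ K⁴.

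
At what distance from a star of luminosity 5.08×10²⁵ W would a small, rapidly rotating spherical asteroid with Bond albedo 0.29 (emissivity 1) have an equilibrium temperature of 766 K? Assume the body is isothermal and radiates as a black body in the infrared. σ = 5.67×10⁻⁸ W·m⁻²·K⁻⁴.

For an isothermal black-emitting sphere, (1−a)S·πr² = σ·4πr²·T⁴ ⇒ S = 4σT⁴/(1−a).
S = 4·5.67×10⁻⁸·(766)⁴/0.710 = 1.100×10⁵ W/m².
Flux falls as S = L/(4πd²), so d = √(L/(4πS)) = √(5.08×10²⁵/(4π·1.100×10⁵)).

d ≈ 6.06×10⁹ m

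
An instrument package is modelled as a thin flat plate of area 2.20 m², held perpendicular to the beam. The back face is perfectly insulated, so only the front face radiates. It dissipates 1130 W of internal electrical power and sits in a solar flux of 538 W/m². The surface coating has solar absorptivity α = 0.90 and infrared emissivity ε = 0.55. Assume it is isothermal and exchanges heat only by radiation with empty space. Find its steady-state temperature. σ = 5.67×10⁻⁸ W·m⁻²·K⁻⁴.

T ≈ 423 K

At steady state, absorbed solar power + internal power = radiated power.
Absorbed: α·S·A_cross = 0.90·538·2.200 = 1065 W (cross-section A).
Total input = 1065 + 1130 = 2195 W.
Radiated: εσ·A_surf·T⁴ with A_surf = A = 2.200 m².
T⁴ = 2195/(0.55·5.67×10⁻⁸·2.200) = 3.200×10¹⁰ K⁴.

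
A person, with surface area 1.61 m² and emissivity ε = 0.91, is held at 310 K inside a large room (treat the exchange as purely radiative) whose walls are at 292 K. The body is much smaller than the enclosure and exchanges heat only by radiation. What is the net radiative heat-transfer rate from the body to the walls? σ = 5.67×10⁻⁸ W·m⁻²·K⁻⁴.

For a small grey body in a large enclosure: P_net = εσA(T_body⁴ − T_wall⁴).
A = 1.61 m²; T_body⁴ − T_wall⁴ = 9.235×10⁹ − 7.270×10⁹ = 1.965×10⁹ K⁴.
|P_net| = 0.91·5.67×10⁻⁸·1.610·1.965×10⁹.

P_net ≈ 163 W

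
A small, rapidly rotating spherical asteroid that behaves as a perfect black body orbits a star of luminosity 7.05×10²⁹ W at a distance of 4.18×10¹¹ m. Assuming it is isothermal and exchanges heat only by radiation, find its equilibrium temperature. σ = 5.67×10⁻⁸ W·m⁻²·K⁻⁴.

First find the stellar flux at distance d: S = L/(4πd²) = 7.05×10²⁹/(4π·(4.18×10¹¹)²) = 3.211×10⁵ W/m².
For an isothermal sphere, absorbed (1−a)S·πr² = emitted σ·4πr²·T⁴, so T⁴ = (1−a)S/(4σ).
T⁴ = 1.00·3.211×10⁵/(4·5.67×10⁻⁸) = 1.416×10¹² K⁴.

T ≈ 1090 K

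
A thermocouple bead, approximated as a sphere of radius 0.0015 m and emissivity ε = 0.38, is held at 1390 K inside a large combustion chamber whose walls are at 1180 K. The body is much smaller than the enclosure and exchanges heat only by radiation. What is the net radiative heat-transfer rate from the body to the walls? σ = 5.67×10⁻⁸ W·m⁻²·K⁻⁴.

For a small grey body in a large enclosure: P_net = εσA(T_body⁴ − T_wall⁴).
A = 4πr² = 2.827×10⁻⁵ m²; T_body⁴ − T_wall⁴ = 3.733×10¹² − 1.939×10¹² = 1.794×10¹² K⁴.
|P_net| = 0.38·5.67×10⁻⁸·2.827×10⁻⁵·1.794×10¹².

P_net ≈ 1.09 W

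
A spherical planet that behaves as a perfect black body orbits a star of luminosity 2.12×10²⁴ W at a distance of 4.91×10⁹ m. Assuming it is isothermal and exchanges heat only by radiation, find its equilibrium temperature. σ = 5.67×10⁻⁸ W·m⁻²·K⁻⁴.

First find the stellar flux at distance d: S = L/(4πd²) = 2.12×10²⁴/(4π·(4.91×10⁹)²) = 6998 W/m².
For an isothermal sphere, absorbed (1−a)S·πr² = emitted σ·4πr²·T⁴, so T⁴ = (1−a)S/(4σ).
T⁴ = 1.00·6998/(4·5.67×10⁻⁸) = 3.085×10¹⁰ K⁴.

T ≈ 419 K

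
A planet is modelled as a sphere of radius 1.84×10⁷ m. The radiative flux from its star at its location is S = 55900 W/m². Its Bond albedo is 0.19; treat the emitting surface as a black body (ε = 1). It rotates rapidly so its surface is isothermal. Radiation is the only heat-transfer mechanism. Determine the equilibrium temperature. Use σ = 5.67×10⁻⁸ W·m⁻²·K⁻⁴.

At equilibrium, absorbed power = emitted power.
Absorbing cross-section = πr² = 1.064×10¹⁵ m²; emitting surface = 4πr² = 4.254×10¹⁵ m² (ratio 4).
(1−a)S·A_cross = εσ·A_surf·T⁴  ⇒  T⁴ = (1−a)S/(4σ).
T⁴ = 0.810·55900/(4·5.67×10⁻⁸) = 1.996×10¹¹ K⁴.
T = (1.996×10¹¹)^(1/4).

T ≈ 668 K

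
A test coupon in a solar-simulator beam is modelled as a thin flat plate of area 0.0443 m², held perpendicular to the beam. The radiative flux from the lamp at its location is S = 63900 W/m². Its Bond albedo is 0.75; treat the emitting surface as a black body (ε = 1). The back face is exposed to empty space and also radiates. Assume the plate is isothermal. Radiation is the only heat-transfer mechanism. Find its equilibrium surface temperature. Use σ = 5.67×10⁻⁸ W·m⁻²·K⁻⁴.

At equilibrium, absorbed power = emitted power.
Absorbing cross-section = A = 0.04430 m²; emitting surface = 2A = 0.08860 m² (ratio 2).
(1−a)S·A_cross = εσ·A_surf·T⁴  ⇒  T⁴ = (1−a)S/(2σ).
T⁴ = 0.250·63900/(2·5.67×10⁻⁸) = 1.409×10¹¹ K⁴.
T = (1.409×10¹¹)^(1/4).

T ≈ 613 K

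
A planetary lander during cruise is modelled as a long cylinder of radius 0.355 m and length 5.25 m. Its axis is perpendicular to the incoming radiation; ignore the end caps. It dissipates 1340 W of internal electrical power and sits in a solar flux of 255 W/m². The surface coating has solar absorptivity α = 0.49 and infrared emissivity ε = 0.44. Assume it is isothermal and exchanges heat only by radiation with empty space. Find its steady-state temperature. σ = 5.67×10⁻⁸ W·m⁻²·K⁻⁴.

T ≈ 280 K

At steady state, absorbed solar power + internal power = radiated power.
Absorbed: α·S·A_cross = 0.49·255·3.728 = 465.8 W (cross-section 2rL).
Total input = 465.8 + 1340 = 1806 W.
Radiated: εσ·A_surf·T⁴ with A_surf = 2πrL = 11.71 m².
T⁴ = 1806/(0.44·5.67×10⁻⁸·11.71) = 6.181×10⁹ K⁴.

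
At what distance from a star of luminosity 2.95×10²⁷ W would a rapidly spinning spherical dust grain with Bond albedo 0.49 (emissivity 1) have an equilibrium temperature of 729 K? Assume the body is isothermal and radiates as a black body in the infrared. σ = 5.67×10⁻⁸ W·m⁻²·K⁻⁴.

d ≈ 4.32×10¹⁰ m

For an isothermal black-emitting sphere, (1−a)S·πr² = σ·4πr²·T⁴ ⇒ S = 4σT⁴/(1−a).
S = 4·5.67×10⁻⁸·(729)⁴/0.510 = 1.256×10⁵ W/m².
Flux falls as S = L/(4πd²), so d = √(L/(4πS)) = √(2.95×10²⁷/(4π·1.256×10⁵)).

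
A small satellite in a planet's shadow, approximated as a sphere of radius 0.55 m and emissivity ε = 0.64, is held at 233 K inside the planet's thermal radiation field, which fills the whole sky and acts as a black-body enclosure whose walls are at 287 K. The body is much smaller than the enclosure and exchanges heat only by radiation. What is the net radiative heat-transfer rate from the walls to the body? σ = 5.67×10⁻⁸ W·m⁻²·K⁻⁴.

P_net ≈ 529 W

For a small grey body in a large enclosure: P_net = εσA(T_body⁴ − T_wall⁴).
A = 4πr² = 3.801 m²; T_body⁴ − T_wall⁴ = 2.947×10⁹ − 6.785×10⁹ = -3.837×10⁹ K⁴.
|P_net| = 0.64·5.67×10⁻⁸·3.801·3.837×10⁹.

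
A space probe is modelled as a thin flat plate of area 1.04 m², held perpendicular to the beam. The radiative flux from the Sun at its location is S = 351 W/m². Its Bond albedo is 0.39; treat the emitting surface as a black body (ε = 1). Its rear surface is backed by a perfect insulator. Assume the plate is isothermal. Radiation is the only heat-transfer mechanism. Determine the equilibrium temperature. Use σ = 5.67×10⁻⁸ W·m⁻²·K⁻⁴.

T ≈ 248 K

At equilibrium, absorbed power = emitted power.
Absorbing cross-section = A = 1.040 m²; emitting surface = A = 1.040 m² (ratio 1).
(1−a)S·A_cross = εσ·A_surf·T⁴  ⇒  T⁴ = (1−a)S/(1σ).
T⁴ = 0.610·351/(1·5.67×10⁻⁸) = 3.776×10⁹ K⁴.
T = (3.776×10⁹)^(1/4).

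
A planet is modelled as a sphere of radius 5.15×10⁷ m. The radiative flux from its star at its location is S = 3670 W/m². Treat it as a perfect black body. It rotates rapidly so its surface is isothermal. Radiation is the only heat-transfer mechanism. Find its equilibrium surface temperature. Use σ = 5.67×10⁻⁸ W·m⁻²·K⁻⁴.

T ≈ 357 K

At equilibrium, absorbed power = emitted power.
Absorbing cross-section = πr² = 8.332×10¹⁵ m²; emitting surface = 4πr² = 3.333×10¹⁶ m² (ratio 4).
S·A_cross = εσ·A_surf·T⁴  ⇒  T⁴ = S/(4σ).
T⁴ = 1.00·3670/(4·5.67×10⁻⁸) = 1.618×10¹⁰ K⁴.
T = (1.618×10¹⁰)^(1/4).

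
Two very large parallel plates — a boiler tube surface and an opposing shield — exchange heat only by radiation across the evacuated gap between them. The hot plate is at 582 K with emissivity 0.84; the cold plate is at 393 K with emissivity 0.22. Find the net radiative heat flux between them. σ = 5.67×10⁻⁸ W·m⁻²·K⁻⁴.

q ≈ 1090 W/m²

For two infinite grey parallel plates, q = σ(T₁⁴ − T₂⁴)/(1/ε₁ + 1/ε₂ − 1).
T₁⁴ − T₂⁴ = 1.147×10¹¹ − 2.385×10¹⁰ = 9.088×10¹⁰ K⁴.
1/ε₁ + 1/ε₂ − 1 = 1.190 + 4.545 − 1 = 4.736.
q = 5.67×10⁻⁸ × 9.088×10¹⁰ / 4.736.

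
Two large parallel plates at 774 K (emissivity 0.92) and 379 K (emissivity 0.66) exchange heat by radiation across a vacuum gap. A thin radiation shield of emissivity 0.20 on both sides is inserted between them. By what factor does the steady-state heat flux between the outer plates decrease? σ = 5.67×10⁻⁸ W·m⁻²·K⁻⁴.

factor ≈ 6.62

Without shield: q₀ = σΔ(T⁴)/(1/ε₁+1/ε₂−1) with denominator 1.602.
With shield the two gaps are in series; the resistances add: (1/ε₁+1/ε_s−1)+(1/ε_s+1/ε₂−1) = 5.087+5.515 = 10.60.
Heat-flux ratio q₀/q = 10.60/1.602.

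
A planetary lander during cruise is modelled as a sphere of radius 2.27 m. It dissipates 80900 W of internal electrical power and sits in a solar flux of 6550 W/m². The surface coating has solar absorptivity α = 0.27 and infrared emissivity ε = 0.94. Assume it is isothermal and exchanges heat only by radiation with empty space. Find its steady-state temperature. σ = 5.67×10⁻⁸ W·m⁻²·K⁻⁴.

At steady state, absorbed solar power + internal power = radiated power.
Absorbed: α·S·A_cross = 0.27·6550·16.19 = 28630 W (cross-section πr²).
Total input = 28630 + 80900 = 1.095×10⁵ W.
Radiated: εσ·A_surf·T⁴ with A_surf = 4πr² = 64.75 m².
T⁴ = 1.095×10⁵/(0.94·5.67×10⁻⁸·64.75) = 3.174×10¹⁰ K⁴.

T ≈ 422 K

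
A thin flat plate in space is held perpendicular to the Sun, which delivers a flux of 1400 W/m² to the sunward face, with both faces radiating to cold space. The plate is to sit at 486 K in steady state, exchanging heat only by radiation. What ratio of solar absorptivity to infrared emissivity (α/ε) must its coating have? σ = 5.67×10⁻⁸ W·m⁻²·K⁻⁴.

Balance: αS·A = εσ·2A·T⁴ ⇒ α/ε = 2σT⁴/S.
α/ε = 2·5.67×10⁻⁸·(486)⁴/1400 = 2·5.67×10⁻⁸·5.579×10¹⁰/1400.

α/ε ≈ 4.52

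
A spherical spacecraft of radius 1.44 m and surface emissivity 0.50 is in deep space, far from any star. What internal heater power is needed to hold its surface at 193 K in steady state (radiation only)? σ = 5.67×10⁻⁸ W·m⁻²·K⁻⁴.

P ≈ 1020 W

P = εσ·4πr²·T⁴.
4πr² = 26.06 m²; T⁴ = 1.387×10⁹ K⁴.
P = 0.50·5.67×10⁻⁸·26.06·1.387×10⁹.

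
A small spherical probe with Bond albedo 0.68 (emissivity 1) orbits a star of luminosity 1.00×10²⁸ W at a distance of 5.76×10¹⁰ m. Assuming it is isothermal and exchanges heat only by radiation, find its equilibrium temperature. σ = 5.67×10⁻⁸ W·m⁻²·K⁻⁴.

T ≈ 763 K

First find the stellar flux at distance d: S = L/(4πd²) = 1.00×10²⁸/(4π·(5.76×10¹⁰)²) = 2.399×10⁵ W/m².
For an isothermal sphere, absorbed (1−a)S·πr² = emitted σ·4πr²·T⁴, so T⁴ = (1−a)S/(4σ).
T⁴ = 0.320·2.399×10⁵/(4·5.67×10⁻⁸) = 3.384×10¹¹ K⁴.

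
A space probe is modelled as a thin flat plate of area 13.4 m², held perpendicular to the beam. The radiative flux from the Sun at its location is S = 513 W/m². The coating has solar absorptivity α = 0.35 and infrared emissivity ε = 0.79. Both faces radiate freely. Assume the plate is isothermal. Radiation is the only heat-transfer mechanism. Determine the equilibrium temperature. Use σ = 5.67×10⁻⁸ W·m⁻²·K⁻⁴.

At equilibrium, absorbed power = emitted power.
Absorbing cross-section = A = 13.40 m²; emitting surface = 2A = 26.80 m² (ratio 2).
αS·A_cross = εσ·A_surf·T⁴  ⇒  T⁴ = αS/(ε·2σ).
T⁴ = 0.350·513/(0.79·2·5.67×10⁻⁸) = 2.004×10⁹ K⁴.
T = (2.004×10⁹)^(1/4).

T ≈ 212 K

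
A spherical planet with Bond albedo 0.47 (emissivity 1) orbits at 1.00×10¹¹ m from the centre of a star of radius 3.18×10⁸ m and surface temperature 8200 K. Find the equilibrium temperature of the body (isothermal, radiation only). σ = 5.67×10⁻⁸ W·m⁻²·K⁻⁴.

The star's surface emits σT_*⁴; at distance d the flux is S = σT_*⁴(R_*/d)².
S = 5.67×10⁻⁸·(8200)⁴·(3.18×10⁸/1.00×10¹¹)² = 2592 W/m².
For an isothermal sphere T⁴ = (1−a)S/(4σ) = 6.058×10⁹ K⁴.

T ≈ 279 K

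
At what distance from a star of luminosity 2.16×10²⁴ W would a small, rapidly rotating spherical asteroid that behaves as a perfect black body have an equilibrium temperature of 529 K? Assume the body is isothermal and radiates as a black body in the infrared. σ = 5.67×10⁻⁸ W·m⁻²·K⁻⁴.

d ≈ 3.11×10⁹ m

For an isothermal black-emitting sphere, (1−a)S·πr² = σ·4πr²·T⁴ ⇒ S = 4σT⁴/(1−a).
S = 4·5.67×10⁻⁸·(529)⁴/1.00 = 17760 W/m².
Flux falls as S = L/(4πd²), so d = √(L/(4πS)) = √(2.16×10²⁴/(4π·17760)).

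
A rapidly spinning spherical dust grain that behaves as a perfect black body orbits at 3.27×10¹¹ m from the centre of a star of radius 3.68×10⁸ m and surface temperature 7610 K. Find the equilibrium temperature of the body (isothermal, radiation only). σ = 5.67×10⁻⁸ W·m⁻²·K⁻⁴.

The star's surface emits σT_*⁴; at distance d the flux is S = σT_*⁴(R_*/d)².
S = 5.67×10⁻⁸·(7610)⁴·(3.68×10⁸/3.27×10¹¹)² = 240.8 W/m².
For an isothermal sphere T⁴ = (1−a)S/(4σ) = 1.062×10⁹ K⁴.

T ≈ 181 K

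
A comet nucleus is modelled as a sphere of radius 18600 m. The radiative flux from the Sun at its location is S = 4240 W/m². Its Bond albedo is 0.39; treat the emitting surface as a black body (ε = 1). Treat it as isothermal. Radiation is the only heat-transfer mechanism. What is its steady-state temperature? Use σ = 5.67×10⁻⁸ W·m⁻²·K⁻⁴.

At equilibrium, absorbed power = emitted power.
Absorbing cross-section = πr² = 1.087×10⁹ m²; emitting surface = 4πr² = 4.347×10⁹ m² (ratio 4).
(1−a)S·A_cross = εσ·A_surf·T⁴  ⇒  T⁴ = (1−a)S/(4σ).
T⁴ = 0.610·4240/(4·5.67×10⁻⁸) = 1.140×10¹⁰ K⁴.
T = (1.140×10¹⁰)^(1/4).

T ≈ 327 K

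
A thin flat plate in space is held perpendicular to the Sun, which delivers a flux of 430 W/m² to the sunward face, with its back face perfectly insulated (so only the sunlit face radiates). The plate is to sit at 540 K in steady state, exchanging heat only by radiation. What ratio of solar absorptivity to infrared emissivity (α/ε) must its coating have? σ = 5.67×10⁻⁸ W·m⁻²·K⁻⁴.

Balance: αS·A = εσ·1A·T⁴ ⇒ α/ε = σT⁴/S.
α/ε = 5.67×10⁻⁸·(540)⁴/430 = 5.67×10⁻⁸·8.503×10¹⁰/430.

α/ε ≈ 11.2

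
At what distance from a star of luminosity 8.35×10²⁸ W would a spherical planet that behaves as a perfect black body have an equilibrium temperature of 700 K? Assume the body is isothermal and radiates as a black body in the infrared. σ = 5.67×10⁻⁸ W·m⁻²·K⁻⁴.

d ≈ 3.49×10¹¹ m

For an isothermal black-emitting sphere, (1−a)S·πr² = σ·4πr²·T⁴ ⇒ S = 4σT⁴/(1−a).
S = 4·5.67×10⁻⁸·(700)⁴/1.00 = 54450 W/m².
Flux falls as S = L/(4πd²), so d = √(L/(4πS)) = √(8.35×10²⁸/(4π·54450)).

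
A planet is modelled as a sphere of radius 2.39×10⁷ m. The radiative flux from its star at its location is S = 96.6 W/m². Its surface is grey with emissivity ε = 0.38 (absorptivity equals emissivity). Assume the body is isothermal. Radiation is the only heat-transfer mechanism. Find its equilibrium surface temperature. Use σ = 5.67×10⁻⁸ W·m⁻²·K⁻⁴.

At equilibrium, absorbed power = emitted power.
Absorbing cross-section = πr² = 1.795×10¹⁵ m²; emitting surface = 4πr² = 7.178×10¹⁵ m² (ratio 4).
εS·A_cross = εσ·A_surf·T⁴  ⇒  T⁴ = S/(4σ)   (ε cancels).
T⁴ = 96.6/(4·5.67×10⁻⁸) = 4.259×10⁸ K⁴.
T = (4.259×10⁸)^(1/4).

T ≈ 144 K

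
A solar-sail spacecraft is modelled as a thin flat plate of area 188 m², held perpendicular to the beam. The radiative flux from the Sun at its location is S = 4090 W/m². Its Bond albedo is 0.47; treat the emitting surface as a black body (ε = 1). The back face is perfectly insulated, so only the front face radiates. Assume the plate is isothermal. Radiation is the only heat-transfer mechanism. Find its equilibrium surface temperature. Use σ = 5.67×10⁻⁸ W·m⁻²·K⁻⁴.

T ≈ 442 K

At equilibrium, absorbed power = emitted power.
Absorbing cross-section = A = 188.0 m²; emitting surface = A = 188.0 m² (ratio 1).
(1−a)S·A_cross = εσ·A_surf·T⁴  ⇒  T⁴ = (1−a)S/(1σ).
T⁴ = 0.530·4090/(1·5.67×10⁻⁸) = 3.823×10¹⁰ K⁴.
T = (3.823×10¹⁰)^(1/4).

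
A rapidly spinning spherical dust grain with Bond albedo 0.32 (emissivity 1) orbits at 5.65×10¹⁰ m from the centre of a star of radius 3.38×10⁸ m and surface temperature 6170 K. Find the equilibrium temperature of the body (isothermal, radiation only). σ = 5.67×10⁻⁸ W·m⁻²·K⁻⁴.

T ≈ 306 K

The star's surface emits σT_*⁴; at distance d the flux is S = σT_*⁴(R_*/d)².
S = 5.67×10⁻⁸·(6170)⁴·(3.38×10⁸/5.65×10¹⁰)² = 2941 W/m².
For an isothermal sphere T⁴ = (1−a)S/(4σ) = 8.817×10⁹ K⁴.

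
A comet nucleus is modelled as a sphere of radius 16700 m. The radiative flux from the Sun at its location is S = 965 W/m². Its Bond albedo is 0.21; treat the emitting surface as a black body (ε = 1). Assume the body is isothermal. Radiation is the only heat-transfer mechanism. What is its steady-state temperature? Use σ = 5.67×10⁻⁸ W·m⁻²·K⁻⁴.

T ≈ 241 K

At equilibrium, absorbed power = emitted power.
Absorbing cross-section = πr² = 8.762×10⁸ m²; emitting surface = 4πr² = 3.505×10⁹ m² (ratio 4).
(1−a)S·A_cross = εσ·A_surf·T⁴  ⇒  T⁴ = (1−a)S/(4σ).
T⁴ = 0.790·965/(4·5.67×10⁻⁸) = 3.361×10⁹ K⁴.
T = (3.361×10⁹)^(1/4).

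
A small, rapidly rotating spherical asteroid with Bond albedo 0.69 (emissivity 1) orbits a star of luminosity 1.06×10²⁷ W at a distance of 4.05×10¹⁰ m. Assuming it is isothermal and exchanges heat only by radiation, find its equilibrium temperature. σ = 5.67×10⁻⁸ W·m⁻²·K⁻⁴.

T ≈ 515 K

First find the stellar flux at distance d: S = L/(4πd²) = 1.06×10²⁷/(4π·(4.05×10¹⁰)²) = 51430 W/m².
For an isothermal sphere, absorbed (1−a)S·πr² = emitted σ·4πr²·T⁴, so T⁴ = (1−a)S/(4σ).
T⁴ = 0.310·51430/(4·5.67×10⁻⁸) = 7.029×10¹⁰ K⁴.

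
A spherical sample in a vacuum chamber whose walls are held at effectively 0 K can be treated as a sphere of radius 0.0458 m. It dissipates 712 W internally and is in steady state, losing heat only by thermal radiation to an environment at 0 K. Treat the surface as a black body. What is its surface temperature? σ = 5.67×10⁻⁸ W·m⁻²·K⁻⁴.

Steady state: internal power = radiated power, P = εσA T⁴.
Radiating area A = 4πr² = 0.02636 m².
T⁴ = P/(εσA) = 712/(1.0·5.67×10⁻⁸·0.02636) = 4.764×10¹¹ K⁴.
T = (4.764×10¹¹)^(1/4).

T ≈ 831 K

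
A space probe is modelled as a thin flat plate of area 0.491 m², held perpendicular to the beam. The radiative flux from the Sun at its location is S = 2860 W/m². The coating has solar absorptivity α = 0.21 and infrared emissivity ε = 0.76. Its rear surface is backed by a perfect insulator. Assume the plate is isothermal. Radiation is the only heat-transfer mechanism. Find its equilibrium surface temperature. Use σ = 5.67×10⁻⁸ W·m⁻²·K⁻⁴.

T ≈ 344 K

At equilibrium, absorbed power = emitted power.
Absorbing cross-section = A = 0.4910 m²; emitting surface = A = 0.4910 m² (ratio 1).
αS·A_cross = εσ·A_surf·T⁴  ⇒  T⁴ = αS/(ε·1σ).
T⁴ = 0.210·2860/(0.76·1·5.67×10⁻⁸) = 1.394×10¹⁰ K⁴.
T = (1.394×10¹⁰)^(1/4).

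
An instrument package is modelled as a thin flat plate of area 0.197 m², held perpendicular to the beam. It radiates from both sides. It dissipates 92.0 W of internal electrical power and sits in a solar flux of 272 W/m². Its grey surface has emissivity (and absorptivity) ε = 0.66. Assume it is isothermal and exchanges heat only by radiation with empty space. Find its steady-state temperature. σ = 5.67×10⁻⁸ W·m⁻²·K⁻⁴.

At steady state, absorbed solar power + internal power = radiated power.
Absorbed: α·S·A_cross = 0.66·272·0.1970 = 35.37 W (cross-section A).
Total input = 35.37 + 92.0 = 127.4 W.
Radiated: εσ·A_surf·T⁴ with A_surf = 2A = 0.3940 m².
T⁴ = 127.4/(0.66·5.67×10⁻⁸·0.3940) = 8.638×10⁹ K⁴.

T ≈ 305 K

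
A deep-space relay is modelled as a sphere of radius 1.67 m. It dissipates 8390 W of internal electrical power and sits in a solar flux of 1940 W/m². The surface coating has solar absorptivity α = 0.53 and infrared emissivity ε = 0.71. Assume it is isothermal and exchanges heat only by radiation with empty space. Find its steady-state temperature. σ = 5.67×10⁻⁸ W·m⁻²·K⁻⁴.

At steady state, absorbed solar power + internal power = radiated power.
Absorbed: α·S·A_cross = 0.53·1940·8.762 = 9009 W (cross-section πr²).
Total input = 9009 + 8390 = 17400 W.
Radiated: εσ·A_surf·T⁴ with A_surf = 4πr² = 35.05 m².
T⁴ = 17400/(0.71·5.67×10⁻⁸·35.05) = 1.233×10¹⁰ K⁴.

T ≈ 333 K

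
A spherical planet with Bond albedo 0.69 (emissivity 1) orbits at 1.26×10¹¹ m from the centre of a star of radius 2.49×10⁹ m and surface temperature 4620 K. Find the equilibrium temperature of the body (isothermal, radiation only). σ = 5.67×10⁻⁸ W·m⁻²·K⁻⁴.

The star's surface emits σT_*⁴; at distance d the flux is S = σT_*⁴(R_*/d)².
S = 5.67×10⁻⁸·(4620)⁴·(2.49×10⁹/1.26×10¹¹)² = 10090 W/m².
For an isothermal sphere T⁴ = (1−a)S/(4σ) = 1.379×10¹⁰ K⁴.

T ≈ 343 K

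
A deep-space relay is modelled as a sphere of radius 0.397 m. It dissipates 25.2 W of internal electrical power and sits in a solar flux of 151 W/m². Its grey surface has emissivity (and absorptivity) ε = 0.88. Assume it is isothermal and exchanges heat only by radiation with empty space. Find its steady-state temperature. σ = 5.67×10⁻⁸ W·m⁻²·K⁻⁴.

At steady state, absorbed solar power + internal power = radiated power.
Absorbed: α·S·A_cross = 0.88·151·0.4951 = 65.79 W (cross-section πr²).
Total input = 65.79 + 25.2 = 90.99 W.
Radiated: εσ·A_surf·T⁴ with A_surf = 4πr² = 1.981 m².
T⁴ = 90.99/(0.88·5.67×10⁻⁸·1.981) = 9.208×10⁸ K⁴.

T ≈ 174 K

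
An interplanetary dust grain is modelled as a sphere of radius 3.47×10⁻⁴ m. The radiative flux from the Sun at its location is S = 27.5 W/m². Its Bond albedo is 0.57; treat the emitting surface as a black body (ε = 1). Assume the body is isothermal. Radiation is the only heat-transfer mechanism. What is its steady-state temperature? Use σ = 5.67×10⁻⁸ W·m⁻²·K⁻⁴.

T ≈ 85.0 K

At equilibrium, absorbed power = emitted power.
Absorbing cross-section = πr² = 3.783×10⁻⁷ m²; emitting surface = 4πr² = 1.513×10⁻⁶ m² (ratio 4).
(1−a)S·A_cross = εσ·A_surf·T⁴  ⇒  T⁴ = (1−a)S/(4σ).
T⁴ = 0.430·27.5/(4·5.67×10⁻⁸) = 5.214×10⁷ K⁴.
T = (5.214×10⁷)^(1/4).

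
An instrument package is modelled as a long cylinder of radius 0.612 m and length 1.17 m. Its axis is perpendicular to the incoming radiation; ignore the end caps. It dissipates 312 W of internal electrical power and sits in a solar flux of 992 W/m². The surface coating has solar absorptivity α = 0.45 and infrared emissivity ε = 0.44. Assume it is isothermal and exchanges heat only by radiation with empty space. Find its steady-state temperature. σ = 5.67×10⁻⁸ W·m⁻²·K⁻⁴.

At steady state, absorbed solar power + internal power = radiated power.
Absorbed: α·S·A_cross = 0.45·992·1.432 = 639.3 W (cross-section 2rL).
Total input = 639.3 + 312 = 951.3 W.
Radiated: εσ·A_surf·T⁴ with A_surf = 2πrL = 4.499 m².
T⁴ = 951.3/(0.44·5.67×10⁻⁸·4.499) = 8.475×10⁹ K⁴.

T ≈ 303 K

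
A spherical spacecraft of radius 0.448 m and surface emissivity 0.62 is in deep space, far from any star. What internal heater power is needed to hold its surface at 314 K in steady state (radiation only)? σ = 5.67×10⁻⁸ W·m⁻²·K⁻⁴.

P ≈ 862 W

P = εσ·4πr²·T⁴.
4πr² = 2.522 m²; T⁴ = 9.721×10⁹ K⁴.
P = 0.62·5.67×10⁻⁸·2.522·9.721×10⁹.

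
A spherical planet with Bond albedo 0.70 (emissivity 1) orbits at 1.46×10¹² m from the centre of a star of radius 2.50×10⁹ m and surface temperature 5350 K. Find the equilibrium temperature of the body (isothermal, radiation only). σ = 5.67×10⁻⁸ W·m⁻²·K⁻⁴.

The star's surface emits σT_*⁴; at distance d the flux is S = σT_*⁴(R_*/d)².
S = 5.67×10⁻⁸·(5350)⁴·(2.50×10⁹/1.46×10¹²)² = 136.2 W/m².
For an isothermal sphere T⁴ = (1−a)S/(4σ) = 1.802×10⁸ K⁴.

T ≈ 116 K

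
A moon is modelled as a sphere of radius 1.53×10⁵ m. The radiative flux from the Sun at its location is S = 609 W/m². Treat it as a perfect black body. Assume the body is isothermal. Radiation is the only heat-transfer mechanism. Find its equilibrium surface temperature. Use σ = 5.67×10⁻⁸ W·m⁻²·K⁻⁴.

T ≈ 228 K

At equilibrium, absorbed power = emitted power.
Absorbing cross-section = πr² = 7.354×10¹⁰ m²; emitting surface = 4πr² = 2.942×10¹¹ m² (ratio 4).
S·A_cross = εσ·A_surf·T⁴  ⇒  T⁴ = S/(4σ).
T⁴ = 1.00·609/(4·5.67×10⁻⁸) = 2.685×10⁹ K⁴.
T = (2.685×10⁹)^(1/4).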